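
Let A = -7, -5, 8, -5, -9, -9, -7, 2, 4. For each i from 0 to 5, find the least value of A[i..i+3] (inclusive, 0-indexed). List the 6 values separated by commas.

Sliding a size-4 window across the 9 values:
[-7, -5, 8, -5] → min -7
[-5, 8, -5, -9] → min -9
[8, -5, -9, -9] → min -9
[-5, -9, -9, -7] → min -9
[-9, -9, -7, 2] → min -9
[-9, -7, 2, 4] → min -9

-7, -9, -9, -9, -9, -9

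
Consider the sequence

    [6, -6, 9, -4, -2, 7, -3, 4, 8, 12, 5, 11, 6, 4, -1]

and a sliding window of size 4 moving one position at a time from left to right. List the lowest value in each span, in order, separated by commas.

[6, -6, 9, -4] → min -6
[-6, 9, -4, -2] → min -6
[9, -4, -2, 7] → min -4
[-4, -2, 7, -3] → min -4
[-2, 7, -3, 4] → min -3
[7, -3, 4, 8] → min -3
[-3, 4, 8, 12] → min -3
[4, 8, 12, 5] → min 4
[8, 12, 5, 11] → min 5
[12, 5, 11, 6] → min 5
[5, 11, 6, 4] → min 4
[11, 6, 4, -1] → min -1

-6, -6, -4, -4, -3, -3, -3, 4, 5, 5, 4, -1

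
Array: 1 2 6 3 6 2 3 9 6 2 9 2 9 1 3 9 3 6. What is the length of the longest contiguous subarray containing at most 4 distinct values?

12

add 1: window [1] (1 distinct), len 1
add 2: window [1, 2] (2 distinct), len 2
add 6: window [1, 2, 6] (3 distinct), len 3
add 3: window [1, 2, 6, 3] (4 distinct), len 4
add 6: window [1, 2, 6, 3, 6] (4 distinct), len 5
add 2: window [1, 2, 6, 3, 6, 2] (4 distinct), len 6
add 3: window [1, 2, 6, 3, 6, 2, 3] (4 distinct), len 7
add 9: window [2, 6, 3, 6, 2, 3, 9] (4 distinct), len 7
add 6: window [2, 6, 3, 6, 2, 3, 9, 6] (4 distinct), len 8
add 2: window [2, 6, 3, 6, 2, 3, 9, 6, 2] (4 distinct), len 9
add 9: window [2, 6, 3, 6, 2, 3, 9, 6, 2, 9] (4 distinct), len 10
add 2: window [2, 6, 3, 6, 2, 3, 9, 6, 2, 9, 2] (4 distinct), len 11
add 9: window [2, 6, 3, 6, 2, 3, 9, 6, 2, 9, 2, 9] (4 distinct), len 12
add 1: window [9, 6, 2, 9, 2, 9, 1] (4 distinct), len 7
add 3: window [2, 9, 2, 9, 1, 3] (4 distinct), len 6
add 9: window [2, 9, 2, 9, 1, 3, 9] (4 distinct), len 7
add 3: window [2, 9, 2, 9, 1, 3, 9, 3] (4 distinct), len 8
add 6: window [9, 1, 3, 9, 3, 6] (4 distinct), len 6
Longest length with ≤4 distinct: 12.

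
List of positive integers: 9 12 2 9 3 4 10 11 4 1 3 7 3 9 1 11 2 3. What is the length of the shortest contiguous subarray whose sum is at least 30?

add 9: running sum 9 < 30
add 12: running sum 21 < 30
add 2: running sum 23 < 30
add 9: shortest ending here [9, 12, 2, 9] sum 32, len 4
add 3: shortest ending here [9, 12, 2, 9, 3] sum 35, len 5
add 4: shortest ending here [12, 2, 9, 3, 4] sum 30, len 5
add 10: shortest ending here [12, 2, 9, 3, 4, 10] sum 40, len 6
add 11: shortest ending here [9, 3, 4, 10, 11] sum 37, len 5
add 4: shortest ending here [3, 4, 10, 11, 4] sum 32, len 5
add 1: shortest ending here [4, 10, 11, 4, 1] sum 30, len 5
add 3: shortest ending here [4, 10, 11, 4, 1, 3] sum 33, len 6
add 7: shortest ending here [10, 11, 4, 1, 3, 7] sum 36, len 6
add 3: shortest ending here [10, 11, 4, 1, 3, 7, 3] sum 39, len 7
add 9: shortest ending here [11, 4, 1, 3, 7, 3, 9] sum 38, len 7
add 1: shortest ending here [11, 4, 1, 3, 7, 3, 9, 1] sum 39, len 8
add 11: shortest ending here [7, 3, 9, 1, 11] sum 31, len 5
add 2: shortest ending here [7, 3, 9, 1, 11, 2] sum 33, len 6
add 3: shortest ending here [7, 3, 9, 1, 11, 2, 3] sum 36, len 7
Shortest qualifying length: 4.

4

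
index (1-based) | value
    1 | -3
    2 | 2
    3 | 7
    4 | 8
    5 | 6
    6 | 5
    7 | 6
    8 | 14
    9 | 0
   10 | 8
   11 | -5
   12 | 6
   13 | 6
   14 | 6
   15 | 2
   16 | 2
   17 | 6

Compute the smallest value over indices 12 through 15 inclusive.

Elements at indices 12..15: 6, 6, 6, 2
min(6, 6, 6, 2) = 2

2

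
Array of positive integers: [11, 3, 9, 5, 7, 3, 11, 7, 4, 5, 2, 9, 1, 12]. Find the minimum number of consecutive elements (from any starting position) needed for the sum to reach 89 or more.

add 11: running sum 11 < 89
add 3: running sum 14 < 89
add 9: running sum 23 < 89
add 5: running sum 28 < 89
add 7: running sum 35 < 89
add 3: running sum 38 < 89
add 11: running sum 49 < 89
add 7: running sum 56 < 89
add 4: running sum 60 < 89
add 5: running sum 65 < 89
add 2: running sum 67 < 89
add 9: running sum 76 < 89
add 1: running sum 77 < 89
add 12: shortest ending here [11, 3, 9, 5, 7, 3, 11, 7, 4, 5, 2, 9, 1, 12] sum 89, len 14
Shortest qualifying length: 14.

14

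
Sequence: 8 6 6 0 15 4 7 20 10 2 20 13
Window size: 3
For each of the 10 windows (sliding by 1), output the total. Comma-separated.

[8, 6, 6] → sum 20
[6, 6, 0] → sum 12
[6, 0, 15] → sum 21
[0, 15, 4] → sum 19
[15, 4, 7] → sum 26
[4, 7, 20] → sum 31
[7, 20, 10] → sum 37
[20, 10, 2] → sum 32
[10, 2, 20] → sum 32
[2, 20, 13] → sum 35

20, 12, 21, 19, 26, 31, 37, 32, 32, 35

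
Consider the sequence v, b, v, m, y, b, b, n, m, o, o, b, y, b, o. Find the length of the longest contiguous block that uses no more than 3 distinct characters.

add v: window [v] (1 distinct), len 1
add b: window [v, b] (2 distinct), len 2
add v: window [v, b, v] (2 distinct), len 3
add m: window [v, b, v, m] (3 distinct), len 4
add y: window [v, m, y] (3 distinct), len 3
add b: window [m, y, b] (3 distinct), len 3
add b: window [m, y, b, b] (3 distinct), len 4
add n: window [y, b, b, n] (3 distinct), len 4
add m: window [b, b, n, m] (3 distinct), len 4
add o: window [n, m, o] (3 distinct), len 3
add o: window [n, m, o, o] (3 distinct), len 4
add b: window [m, o, o, b] (3 distinct), len 4
add y: window [o, o, b, y] (3 distinct), len 4
add b: window [o, o, b, y, b] (3 distinct), len 5
add o: window [o, o, b, y, b, o] (3 distinct), len 6
Longest length with ≤3 distinct: 6.

6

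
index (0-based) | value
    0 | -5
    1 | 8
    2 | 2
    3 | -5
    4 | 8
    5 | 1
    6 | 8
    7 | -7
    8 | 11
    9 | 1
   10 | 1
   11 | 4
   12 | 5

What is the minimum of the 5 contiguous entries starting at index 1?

Elements at indices 1..5: 8, 2, -5, 8, 1
min(8, 2, -5, 8, 1) = -5

-5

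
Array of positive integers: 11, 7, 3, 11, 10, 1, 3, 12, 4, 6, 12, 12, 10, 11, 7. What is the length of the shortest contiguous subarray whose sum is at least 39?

4

add 11: running sum 11 < 39
add 7: running sum 18 < 39
add 3: running sum 21 < 39
add 11: running sum 32 < 39
end 4: [11, 7, 3, 11, 10] sum 42, len 5
end 5: [11, 7, 3, 11, 10, 1] sum 43, len 6
end 6: [11, 7, 3, 11, 10, 1, 3] sum 46, len 7
end 7: [3, 11, 10, 1, 3, 12] sum 40, len 6
end 8: [11, 10, 1, 3, 12, 4] sum 41, len 6
end 9: [11, 10, 1, 3, 12, 4, 6] sum 47, len 7
end 10: [10, 1, 3, 12, 4, 6, 12] sum 48, len 7
end 11: [12, 4, 6, 12, 12] sum 46, len 5
end 12: [6, 12, 12, 10] sum 40, len 4
end 13: [12, 12, 10, 11] sum 45, len 4
end 14: [12, 10, 11, 7] sum 40, len 4
Shortest qualifying length: 4.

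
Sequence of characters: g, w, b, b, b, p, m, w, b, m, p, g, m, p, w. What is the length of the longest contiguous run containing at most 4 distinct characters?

10

[g] 1 distinct, len 1
[g, w] 2 distinct, len 2
[g, w, b] 3 distinct, len 3
[g, w, b, b] 3 distinct, len 4
[g, w, b, b, b] 3 distinct, len 5
[g, w, b, b, b, p] 4 distinct, len 6
[w, b, b, b, p, m] 4 distinct, len 6
[w, b, b, b, p, m, w] 4 distinct, len 7
[w, b, b, b, p, m, w, b] 4 distinct, len 8
[w, b, b, b, p, m, w, b, m] 4 distinct, len 9
[w, b, b, b, p, m, w, b, m, p] 4 distinct, len 10
[b, m, p, g] 4 distinct, len 4
[b, m, p, g, m] 4 distinct, len 5
[b, m, p, g, m, p] 4 distinct, len 6
[m, p, g, m, p, w] 4 distinct, len 6
Longest length with ≤4 distinct: 10.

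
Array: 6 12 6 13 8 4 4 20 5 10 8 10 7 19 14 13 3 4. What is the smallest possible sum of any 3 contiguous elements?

(6, 12, 6) → sum 24
(12, 6, 13) → sum 31
(6, 13, 8) → sum 27
(13, 8, 4) → sum 25
(8, 4, 4) → sum 16
(4, 4, 20) → sum 28
(4, 20, 5) → sum 29
(20, 5, 10) → sum 35
(5, 10, 8) → sum 23
(10, 8, 10) → sum 28
(8, 10, 7) → sum 25
(10, 7, 19) → sum 36
(7, 19, 14) → sum 40
(19, 14, 13) → sum 46
(14, 13, 3) → sum 30
(13, 3, 4) → sum 20
Smallest of these is 16.

16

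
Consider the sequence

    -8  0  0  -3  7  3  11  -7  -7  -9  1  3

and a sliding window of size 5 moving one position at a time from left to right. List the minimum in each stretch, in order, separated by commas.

-8, -3, -3, -7, -7, -9, -9, -9

-8 0 0 -3 7 → min -8
0 0 -3 7 3 → min -3
0 -3 7 3 11 → min -3
-3 7 3 11 -7 → min -7
7 3 11 -7 -7 → min -7
3 11 -7 -7 -9 → min -9
11 -7 -7 -9 1 → min -9
-7 -7 -9 1 3 → min -9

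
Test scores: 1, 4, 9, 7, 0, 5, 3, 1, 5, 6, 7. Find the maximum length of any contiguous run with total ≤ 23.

6

Extend to the right; shrink from the left whenever the sum exceeds 23:
→ 1: sum 1, len 1
→ 4: sum 5, len 2
→ 9: sum 14, len 3
→ 7: sum 21, len 4
→ 0: sum 21, len 5
→ 5 (dropped 1, 4): sum 21, len 4
→ 3 (dropped 9): sum 15, len 4
→ 1: sum 16, len 5
→ 5: sum 21, len 6
→ 6 (dropped 7): sum 20, len 6
→ 7 (dropped 0, 5): sum 22, len 5
Longest length seen: 6.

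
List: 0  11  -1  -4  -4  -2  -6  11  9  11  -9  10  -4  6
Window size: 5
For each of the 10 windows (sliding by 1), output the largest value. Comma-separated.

0 11 -1 -4 -4 → max 11
11 -1 -4 -4 -2 → max 11
-1 -4 -4 -2 -6 → max -1
-4 -4 -2 -6 11 → max 11
-4 -2 -6 11 9 → max 11
-2 -6 11 9 11 → max 11
-6 11 9 11 -9 → max 11
11 9 11 -9 10 → max 11
9 11 -9 10 -4 → max 11
11 -9 10 -4 6 → max 11

11, 11, -1, 11, 11, 11, 11, 11, 11, 11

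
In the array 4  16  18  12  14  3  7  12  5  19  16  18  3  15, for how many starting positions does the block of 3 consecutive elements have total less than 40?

4 16 18 → sum 38  < 40 ✓
16 18 12 → sum 46
18 12 14 → sum 44
12 14 3 → sum 29  < 40 ✓
14 3 7 → sum 24  < 40 ✓
3 7 12 → sum 22  < 40 ✓
7 12 5 → sum 24  < 40 ✓
12 5 19 → sum 36  < 40 ✓
5 19 16 → sum 40
19 16 18 → sum 53
16 18 3 → sum 37  < 40 ✓
18 3 15 → sum 36  < 40 ✓
8 windows satisfy the condition.

8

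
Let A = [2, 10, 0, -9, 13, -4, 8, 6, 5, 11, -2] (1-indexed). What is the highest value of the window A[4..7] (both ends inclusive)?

13

Elements at indices 4..7: -9, 13, -4, 8
max(-9, 13, -4, 8) = 13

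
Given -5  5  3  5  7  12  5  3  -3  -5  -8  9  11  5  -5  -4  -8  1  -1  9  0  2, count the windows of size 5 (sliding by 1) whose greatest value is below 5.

1

[-5, 5, 3, 5, 7] → max 7
[5, 3, 5, 7, 12] → max 12
[3, 5, 7, 12, 5] → max 12
[5, 7, 12, 5, 3] → max 12
[7, 12, 5, 3, -3] → max 12
[12, 5, 3, -3, -5] → max 12
[5, 3, -3, -5, -8] → max 5
[3, -3, -5, -8, 9] → max 9
[-3, -5, -8, 9, 11] → max 11
[-5, -8, 9, 11, 5] → max 11
[-8, 9, 11, 5, -5] → max 11
[9, 11, 5, -5, -4] → max 11
[11, 5, -5, -4, -8] → max 11
[5, -5, -4, -8, 1] → max 5
[-5, -4, -8, 1, -1] → max 1  < 5 ✓
[-4, -8, 1, -1, 9] → max 9
[-8, 1, -1, 9, 0] → max 9
[1, -1, 9, 0, 2] → max 9
1 window satisfy the condition.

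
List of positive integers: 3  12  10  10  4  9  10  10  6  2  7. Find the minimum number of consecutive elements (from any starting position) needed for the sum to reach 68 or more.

add 3: running sum 3 < 68
add 12: running sum 15 < 68
add 10: running sum 25 < 68
add 10: running sum 35 < 68
add 4: running sum 39 < 68
add 9: running sum 48 < 68
add 10: running sum 58 < 68
end 7: [3, 12, 10, 10, 4, 9, 10, 10] sum 68, len 8
end 8: [12, 10, 10, 4, 9, 10, 10, 6] sum 71, len 8
end 9: [12, 10, 10, 4, 9, 10, 10, 6, 2] sum 73, len 9
end 10: [10, 10, 4, 9, 10, 10, 6, 2, 7] sum 68, len 9
Shortest qualifying length: 8.

8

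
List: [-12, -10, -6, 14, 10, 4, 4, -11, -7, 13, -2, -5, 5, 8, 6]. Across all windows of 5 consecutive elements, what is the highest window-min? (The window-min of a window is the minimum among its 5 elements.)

[-12, -10, -6, 14, 10] → min -12
[-10, -6, 14, 10, 4] → min -10
[-6, 14, 10, 4, 4] → min -6
[14, 10, 4, 4, -11] → min -11
[10, 4, 4, -11, -7] → min -11
[4, 4, -11, -7, 13] → min -11
[4, -11, -7, 13, -2] → min -11
[-11, -7, 13, -2, -5] → min -11
[-7, 13, -2, -5, 5] → min -7
[13, -2, -5, 5, 8] → min -5
[-2, -5, 5, 8, 6] → min -5
Highest of these is -5.

-5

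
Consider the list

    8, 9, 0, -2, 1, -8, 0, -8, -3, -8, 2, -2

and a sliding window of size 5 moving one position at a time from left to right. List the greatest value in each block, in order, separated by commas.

9, 9, 1, 1, 1, 0, 2, 2

Sliding a size-5 window across the 12 values:
8 9 0 -2 1 → max 9
9 0 -2 1 -8 → max 9
0 -2 1 -8 0 → max 1
-2 1 -8 0 -8 → max 1
1 -8 0 -8 -3 → max 1
-8 0 -8 -3 -8 → max 0
0 -8 -3 -8 2 → max 2
-8 -3 -8 2 -2 → max 2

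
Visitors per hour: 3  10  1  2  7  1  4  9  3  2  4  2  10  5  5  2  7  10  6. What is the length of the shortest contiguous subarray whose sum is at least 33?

6

Extend right; whenever the sum reaches 33, record the length and shrink from the left:
add 3: running sum 3 < 33
add 10: running sum 13 < 33
add 1: running sum 14 < 33
add 2: running sum 16 < 33
add 7: running sum 23 < 33
add 1: running sum 24 < 33
add 4: running sum 28 < 33
end 7: [10, 1, 2, 7, 1, 4, 9] sum 34, len 7
end 8: [10, 1, 2, 7, 1, 4, 9, 3] sum 37, len 8
end 9: [10, 1, 2, 7, 1, 4, 9, 3, 2] sum 39, len 9
end 10: [1, 2, 7, 1, 4, 9, 3, 2, 4] sum 33, len 9
end 11: [2, 7, 1, 4, 9, 3, 2, 4, 2] sum 34, len 9
end 12: [4, 9, 3, 2, 4, 2, 10] sum 34, len 7
end 13: [9, 3, 2, 4, 2, 10, 5] sum 35, len 7
end 14: [9, 3, 2, 4, 2, 10, 5, 5] sum 40, len 8
end 15: [3, 2, 4, 2, 10, 5, 5, 2] sum 33, len 8
end 16: [4, 2, 10, 5, 5, 2, 7] sum 35, len 7
end 17: [10, 5, 5, 2, 7, 10] sum 39, len 6
end 18: [5, 5, 2, 7, 10, 6] sum 35, len 6
Shortest qualifying length: 6.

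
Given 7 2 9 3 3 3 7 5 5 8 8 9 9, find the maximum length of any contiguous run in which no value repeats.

add 7: [7] len 1
add 2: [7, 2] len 2
add 9: [7, 2, 9] len 3
add 3: [7, 2, 9, 3] len 4
add 3 (repeat 3, move left end past it): [3] len 1
add 3 (repeat 3, move left end past it): [3] len 1
add 7: [3, 7] len 2
add 5: [3, 7, 5] len 3
add 5 (repeat 5, move left end past it): [5] len 1
add 8: [5, 8] len 2
add 8 (repeat 8, move left end past it): [8] len 1
add 9: [8, 9] len 2
add 9 (repeat 9, move left end past it): [9] len 1
Longest all-distinct length: 4.

4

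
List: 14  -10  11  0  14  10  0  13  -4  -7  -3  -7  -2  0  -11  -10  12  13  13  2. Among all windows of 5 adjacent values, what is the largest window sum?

[14, -10, 11, 0, 14] → sum 29
[-10, 11, 0, 14, 10] → sum 25
[11, 0, 14, 10, 0] → sum 35
[0, 14, 10, 0, 13] → sum 37
[14, 10, 0, 13, -4] → sum 33
[10, 0, 13, -4, -7] → sum 12
[0, 13, -4, -7, -3] → sum -1
[13, -4, -7, -3, -7] → sum -8
[-4, -7, -3, -7, -2] → sum -23
[-7, -3, -7, -2, 0] → sum -19
[-3, -7, -2, 0, -11] → sum -23
[-7, -2, 0, -11, -10] → sum -30
[-2, 0, -11, -10, 12] → sum -11
[0, -11, -10, 12, 13] → sum 4
[-11, -10, 12, 13, 13] → sum 17
[-10, 12, 13, 13, 2] → sum 30
Largest of these is 37.

37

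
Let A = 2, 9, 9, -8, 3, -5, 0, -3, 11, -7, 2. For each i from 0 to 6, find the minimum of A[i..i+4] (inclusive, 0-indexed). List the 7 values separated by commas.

-8, -8, -8, -8, -5, -7, -7

Sliding a size-5 window across the 11 values:
2 9 9 -8 3 → min -8
9 9 -8 3 -5 → min -8
9 -8 3 -5 0 → min -8
-8 3 -5 0 -3 → min -8
3 -5 0 -3 11 → min -5
-5 0 -3 11 -7 → min -7
0 -3 11 -7 2 → min -7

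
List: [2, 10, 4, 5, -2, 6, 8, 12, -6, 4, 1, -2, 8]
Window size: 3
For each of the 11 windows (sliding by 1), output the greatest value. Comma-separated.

Sliding a size-3 window across the 13 values:
(2, 10, 4) → max 10
(10, 4, 5) → max 10
(4, 5, -2) → max 5
(5, -2, 6) → max 6
(-2, 6, 8) → max 8
(6, 8, 12) → max 12
(8, 12, -6) → max 12
(12, -6, 4) → max 12
(-6, 4, 1) → max 4
(4, 1, -2) → max 4
(1, -2, 8) → max 8

10, 10, 5, 6, 8, 12, 12, 12, 4, 4, 8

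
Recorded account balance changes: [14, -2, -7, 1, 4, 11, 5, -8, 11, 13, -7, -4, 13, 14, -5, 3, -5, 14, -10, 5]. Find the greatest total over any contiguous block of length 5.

14 -2 -7 1 4 → sum 10
-2 -7 1 4 11 → sum 7
-7 1 4 11 5 → sum 14
1 4 11 5 -8 → sum 13
4 11 5 -8 11 → sum 23
11 5 -8 11 13 → sum 32
5 -8 11 13 -7 → sum 14
-8 11 13 -7 -4 → sum 5
11 13 -7 -4 13 → sum 26
13 -7 -4 13 14 → sum 29
-7 -4 13 14 -5 → sum 11
-4 13 14 -5 3 → sum 21
13 14 -5 3 -5 → sum 20
14 -5 3 -5 14 → sum 21
-5 3 -5 14 -10 → sum -3
3 -5 14 -10 5 → sum 7
Greatest of these is 32.

32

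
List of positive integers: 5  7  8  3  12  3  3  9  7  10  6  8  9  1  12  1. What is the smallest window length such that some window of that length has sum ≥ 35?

5

add 5: running sum 5 < 35
add 7: running sum 12 < 35
add 8: running sum 20 < 35
add 3: running sum 23 < 35
add 12: shortest ending here [5, 7, 8, 3, 12] sum 35, len 5
add 3: shortest ending here [5, 7, 8, 3, 12, 3] sum 38, len 6
add 3: shortest ending here [7, 8, 3, 12, 3, 3] sum 36, len 6
add 9: shortest ending here [8, 3, 12, 3, 3, 9] sum 38, len 6
add 7: shortest ending here [3, 12, 3, 3, 9, 7] sum 37, len 6
add 10: shortest ending here [12, 3, 3, 9, 7, 10] sum 44, len 6
add 6: shortest ending here [3, 9, 7, 10, 6] sum 35, len 5
add 8: shortest ending here [9, 7, 10, 6, 8] sum 40, len 5
add 9: shortest ending here [7, 10, 6, 8, 9] sum 40, len 5
add 1: shortest ending here [7, 10, 6, 8, 9, 1] sum 41, len 6
add 12: shortest ending here [6, 8, 9, 1, 12] sum 36, len 5
add 1: shortest ending here [6, 8, 9, 1, 12, 1] sum 37, len 6
Shortest qualifying length: 5.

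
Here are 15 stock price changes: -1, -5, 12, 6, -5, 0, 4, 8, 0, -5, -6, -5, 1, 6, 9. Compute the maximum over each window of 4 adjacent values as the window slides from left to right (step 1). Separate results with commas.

12, 12, 12, 6, 8, 8, 8, 8, 0, 1, 6, 9

[-1, -5, 12, 6] → max 12
[-5, 12, 6, -5] → max 12
[12, 6, -5, 0] → max 12
[6, -5, 0, 4] → max 6
[-5, 0, 4, 8] → max 8
[0, 4, 8, 0] → max 8
[4, 8, 0, -5] → max 8
[8, 0, -5, -6] → max 8
[0, -5, -6, -5] → max 0
[-5, -6, -5, 1] → max 1
[-6, -5, 1, 6] → max 6
[-5, 1, 6, 9] → max 9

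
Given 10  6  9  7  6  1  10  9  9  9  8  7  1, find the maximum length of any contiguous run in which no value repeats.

5

[10] len 1
[10, 6] len 2
[10, 6, 9] len 3
[10, 6, 9, 7] len 4
[9, 7, 6] len 3
[9, 7, 6, 1] len 4
[9, 7, 6, 1, 10] len 5
[7, 6, 1, 10, 9] len 5
[9] len 1
[9] len 1
[9, 8] len 2
[9, 8, 7] len 3
[9, 8, 7, 1] len 4
Longest all-distinct length: 5.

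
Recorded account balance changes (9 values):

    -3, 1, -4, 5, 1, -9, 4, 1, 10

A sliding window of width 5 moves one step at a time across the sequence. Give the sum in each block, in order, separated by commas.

0, -6, -3, 2, 7

Sliding a size-5 window across the 9 values:
(-3, 1, -4, 5, 1) → sum 0
(1, -4, 5, 1, -9) → sum -6
(-4, 5, 1, -9, 4) → sum -3
(5, 1, -9, 4, 1) → sum 2
(1, -9, 4, 1, 10) → sum 7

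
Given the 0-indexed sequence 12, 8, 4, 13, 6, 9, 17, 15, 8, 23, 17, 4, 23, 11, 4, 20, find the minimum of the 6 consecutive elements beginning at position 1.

Elements at indices 1..6: 8, 4, 13, 6, 9, 17
min(8, 4, 13, 6, 9, 17) = 4

4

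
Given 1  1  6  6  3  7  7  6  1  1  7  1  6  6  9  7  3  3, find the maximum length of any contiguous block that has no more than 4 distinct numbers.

14

[1] 1 distinct, len 1
[1, 1] 1 distinct, len 2
[1, 1, 6] 2 distinct, len 3
[1, 1, 6, 6] 2 distinct, len 4
[1, 1, 6, 6, 3] 3 distinct, len 5
[1, 1, 6, 6, 3, 7] 4 distinct, len 6
[1, 1, 6, 6, 3, 7, 7] 4 distinct, len 7
[1, 1, 6, 6, 3, 7, 7, 6] 4 distinct, len 8
[1, 1, 6, 6, 3, 7, 7, 6, 1] 4 distinct, len 9
[1, 1, 6, 6, 3, 7, 7, 6, 1, 1] 4 distinct, len 10
[1, 1, 6, 6, 3, 7, 7, 6, 1, 1, 7] 4 distinct, len 11
[1, 1, 6, 6, 3, 7, 7, 6, 1, 1, 7, 1] 4 distinct, len 12
[1, 1, 6, 6, 3, 7, 7, 6, 1, 1, 7, 1, 6] 4 distinct, len 13
[1, 1, 6, 6, 3, 7, 7, 6, 1, 1, 7, 1, 6, 6] 4 distinct, len 14
[7, 7, 6, 1, 1, 7, 1, 6, 6, 9] 4 distinct, len 10
[7, 7, 6, 1, 1, 7, 1, 6, 6, 9, 7] 4 distinct, len 11
[6, 6, 9, 7, 3] 4 distinct, len 5
[6, 6, 9, 7, 3, 3] 4 distinct, len 6
Longest length with ≤4 distinct: 14.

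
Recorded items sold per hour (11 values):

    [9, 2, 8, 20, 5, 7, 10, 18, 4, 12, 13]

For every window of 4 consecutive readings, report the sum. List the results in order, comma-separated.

[9, 2, 8, 20] → sum 39
[2, 8, 20, 5] → sum 35
[8, 20, 5, 7] → sum 40
[20, 5, 7, 10] → sum 42
[5, 7, 10, 18] → sum 40
[7, 10, 18, 4] → sum 39
[10, 18, 4, 12] → sum 44
[18, 4, 12, 13] → sum 47

39, 35, 40, 42, 40, 39, 44, 47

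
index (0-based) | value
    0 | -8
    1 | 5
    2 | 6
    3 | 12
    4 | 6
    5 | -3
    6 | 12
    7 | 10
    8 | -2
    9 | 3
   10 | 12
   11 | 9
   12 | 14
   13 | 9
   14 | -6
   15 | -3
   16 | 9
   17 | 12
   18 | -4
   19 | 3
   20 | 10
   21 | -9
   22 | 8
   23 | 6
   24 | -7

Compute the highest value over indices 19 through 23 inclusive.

10

Elements at indices 19..23: 3, 10, -9, 8, 6
max(3, 10, -9, 8, 6) = 10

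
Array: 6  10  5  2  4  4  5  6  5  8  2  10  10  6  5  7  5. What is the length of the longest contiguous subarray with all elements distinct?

5

[6] len 1
[6, 10] len 2
[6, 10, 5] len 3
[6, 10, 5, 2] len 4
[6, 10, 5, 2, 4] len 5
[4] len 1
[4, 5] len 2
[4, 5, 6] len 3
[6, 5] len 2
[6, 5, 8] len 3
[6, 5, 8, 2] len 4
[6, 5, 8, 2, 10] len 5
[10] len 1
[10, 6] len 2
[10, 6, 5] len 3
[10, 6, 5, 7] len 4
[7, 5] len 2
Longest all-distinct length: 5.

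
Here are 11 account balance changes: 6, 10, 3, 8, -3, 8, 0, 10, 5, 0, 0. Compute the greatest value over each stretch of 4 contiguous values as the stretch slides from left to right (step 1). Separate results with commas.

Sliding a size-4 window across the 11 values:
[6, 10, 3, 8] → max 10
[10, 3, 8, -3] → max 10
[3, 8, -3, 8] → max 8
[8, -3, 8, 0] → max 8
[-3, 8, 0, 10] → max 10
[8, 0, 10, 5] → max 10
[0, 10, 5, 0] → max 10
[10, 5, 0, 0] → max 10

10, 10, 8, 8, 10, 10, 10, 10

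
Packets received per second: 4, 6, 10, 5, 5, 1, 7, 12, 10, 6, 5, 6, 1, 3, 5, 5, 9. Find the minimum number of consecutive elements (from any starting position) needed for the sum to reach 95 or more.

Extend right; whenever the sum reaches 95, record the length and shrink from the left:
add 4: running sum 4 < 95
add 6: running sum 10 < 95
add 10: running sum 20 < 95
add 5: running sum 25 < 95
add 5: running sum 30 < 95
add 1: running sum 31 < 95
add 7: running sum 38 < 95
add 12: running sum 50 < 95
add 10: running sum 60 < 95
add 6: running sum 66 < 95
add 5: running sum 71 < 95
add 6: running sum 77 < 95
add 1: running sum 78 < 95
add 3: running sum 81 < 95
add 5: running sum 86 < 95
add 5: running sum 91 < 95
end 16: [6, 10, 5, 5, 1, 7, 12, 10, 6, 5, 6, 1, 3, 5, 5, 9] sum 96, len 16
Shortest qualifying length: 16.

16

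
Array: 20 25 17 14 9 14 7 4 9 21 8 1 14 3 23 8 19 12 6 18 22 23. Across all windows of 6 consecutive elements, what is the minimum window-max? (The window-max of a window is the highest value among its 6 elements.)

[20, 25, 17, 14, 9, 14] → max 25
[25, 17, 14, 9, 14, 7] → max 25
[17, 14, 9, 14, 7, 4] → max 17
[14, 9, 14, 7, 4, 9] → max 14
[9, 14, 7, 4, 9, 21] → max 21
[14, 7, 4, 9, 21, 8] → max 21
[7, 4, 9, 21, 8, 1] → max 21
[4, 9, 21, 8, 1, 14] → max 21
[9, 21, 8, 1, 14, 3] → max 21
[21, 8, 1, 14, 3, 23] → max 23
[8, 1, 14, 3, 23, 8] → max 23
[1, 14, 3, 23, 8, 19] → max 23
[14, 3, 23, 8, 19, 12] → max 23
[3, 23, 8, 19, 12, 6] → max 23
[23, 8, 19, 12, 6, 18] → max 23
[8, 19, 12, 6, 18, 22] → max 22
[19, 12, 6, 18, 22, 23] → max 23
Minimum of these is 14.

14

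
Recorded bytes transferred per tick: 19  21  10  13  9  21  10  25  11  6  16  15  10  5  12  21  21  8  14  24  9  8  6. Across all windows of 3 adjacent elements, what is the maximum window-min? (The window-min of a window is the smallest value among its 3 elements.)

[19, 21, 10] → min 10
[21, 10, 13] → min 10
[10, 13, 9] → min 9
[13, 9, 21] → min 9
[9, 21, 10] → min 9
[21, 10, 25] → min 10
[10, 25, 11] → min 10
[25, 11, 6] → min 6
[11, 6, 16] → min 6
[6, 16, 15] → min 6
[16, 15, 10] → min 10
[15, 10, 5] → min 5
[10, 5, 12] → min 5
[5, 12, 21] → min 5
[12, 21, 21] → min 12
[21, 21, 8] → min 8
[21, 8, 14] → min 8
[8, 14, 24] → min 8
[14, 24, 9] → min 9
[24, 9, 8] → min 8
[9, 8, 6] → min 6
Maximum of these is 12.

12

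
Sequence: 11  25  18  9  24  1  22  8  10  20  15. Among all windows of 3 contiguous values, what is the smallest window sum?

(11, 25, 18) → sum 54
(25, 18, 9) → sum 52
(18, 9, 24) → sum 51
(9, 24, 1) → sum 34
(24, 1, 22) → sum 47
(1, 22, 8) → sum 31
(22, 8, 10) → sum 40
(8, 10, 20) → sum 38
(10, 20, 15) → sum 45
Smallest of these is 31.

31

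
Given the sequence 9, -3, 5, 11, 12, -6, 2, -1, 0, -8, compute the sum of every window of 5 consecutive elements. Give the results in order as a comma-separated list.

34, 19, 24, 18, 7, -13

(9, -3, 5, 11, 12) → sum 34
(-3, 5, 11, 12, -6) → sum 19
(5, 11, 12, -6, 2) → sum 24
(11, 12, -6, 2, -1) → sum 18
(12, -6, 2, -1, 0) → sum 7
(-6, 2, -1, 0, -8) → sum -13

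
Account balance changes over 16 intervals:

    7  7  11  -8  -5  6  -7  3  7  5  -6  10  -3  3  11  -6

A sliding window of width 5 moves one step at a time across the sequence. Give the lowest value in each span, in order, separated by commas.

Sliding a size-5 window across the 16 values:
7 7 11 -8 -5 → min -8
7 11 -8 -5 6 → min -8
11 -8 -5 6 -7 → min -8
-8 -5 6 -7 3 → min -8
-5 6 -7 3 7 → min -7
6 -7 3 7 5 → min -7
-7 3 7 5 -6 → min -7
3 7 5 -6 10 → min -6
7 5 -6 10 -3 → min -6
5 -6 10 -3 3 → min -6
-6 10 -3 3 11 → min -6
10 -3 3 11 -6 → min -6

-8, -8, -8, -8, -7, -7, -7, -6, -6, -6, -6, -6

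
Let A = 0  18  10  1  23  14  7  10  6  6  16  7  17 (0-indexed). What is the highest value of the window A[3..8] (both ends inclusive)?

Elements at indices 3..8: 1, 23, 14, 7, 10, 6
max(1, 23, 14, 7, 10, 6) = 23

23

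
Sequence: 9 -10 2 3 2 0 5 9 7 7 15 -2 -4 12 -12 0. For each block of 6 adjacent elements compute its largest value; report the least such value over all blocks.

Window maxs for each of the 11 positions:
(9, -10, 2, 3, 2, 0) → max 9
(-10, 2, 3, 2, 0, 5) → max 5
(2, 3, 2, 0, 5, 9) → max 9
(3, 2, 0, 5, 9, 7) → max 9
(2, 0, 5, 9, 7, 7) → max 9
(0, 5, 9, 7, 7, 15) → max 15
(5, 9, 7, 7, 15, -2) → max 15
(9, 7, 7, 15, -2, -4) → max 15
(7, 7, 15, -2, -4, 12) → max 15
(7, 15, -2, -4, 12, -12) → max 15
(15, -2, -4, 12, -12, 0) → max 15
Least of these is 5.

5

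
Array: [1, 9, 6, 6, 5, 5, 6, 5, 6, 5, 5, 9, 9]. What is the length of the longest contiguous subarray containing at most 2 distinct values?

add 1: window [1] (1 distinct), len 1
add 9: window [1, 9] (2 distinct), len 2
add 6: window [9, 6] (2 distinct), len 2
add 6: window [9, 6, 6] (2 distinct), len 3
add 5: window [6, 6, 5] (2 distinct), len 3
add 5: window [6, 6, 5, 5] (2 distinct), len 4
add 6: window [6, 6, 5, 5, 6] (2 distinct), len 5
add 5: window [6, 6, 5, 5, 6, 5] (2 distinct), len 6
add 6: window [6, 6, 5, 5, 6, 5, 6] (2 distinct), len 7
add 5: window [6, 6, 5, 5, 6, 5, 6, 5] (2 distinct), len 8
add 5: window [6, 6, 5, 5, 6, 5, 6, 5, 5] (2 distinct), len 9
add 9: window [5, 5, 9] (2 distinct), len 3
add 9: window [5, 5, 9, 9] (2 distinct), len 4
Longest length with ≤2 distinct: 9.

9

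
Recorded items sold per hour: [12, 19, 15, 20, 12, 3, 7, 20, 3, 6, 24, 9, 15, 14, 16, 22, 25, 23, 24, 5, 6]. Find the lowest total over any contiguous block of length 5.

39

Window sums for each of the 17 positions:
[12, 19, 15, 20, 12] → sum 78
[19, 15, 20, 12, 3] → sum 69
[15, 20, 12, 3, 7] → sum 57
[20, 12, 3, 7, 20] → sum 62
[12, 3, 7, 20, 3] → sum 45
[3, 7, 20, 3, 6] → sum 39
[7, 20, 3, 6, 24] → sum 60
[20, 3, 6, 24, 9] → sum 62
[3, 6, 24, 9, 15] → sum 57
[6, 24, 9, 15, 14] → sum 68
[24, 9, 15, 14, 16] → sum 78
[9, 15, 14, 16, 22] → sum 76
[15, 14, 16, 22, 25] → sum 92
[14, 16, 22, 25, 23] → sum 100
[16, 22, 25, 23, 24] → sum 110
[22, 25, 23, 24, 5] → sum 99
[25, 23, 24, 5, 6] → sum 83
Lowest of these is 39.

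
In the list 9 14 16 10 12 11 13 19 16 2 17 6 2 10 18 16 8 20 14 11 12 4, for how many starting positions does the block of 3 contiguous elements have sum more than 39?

8

[9, 14, 16] → sum 39
[14, 16, 10] → sum 40  > 39 ✓
[16, 10, 12] → sum 38
[10, 12, 11] → sum 33
[12, 11, 13] → sum 36
[11, 13, 19] → sum 43  > 39 ✓
[13, 19, 16] → sum 48  > 39 ✓
[19, 16, 2] → sum 37
[16, 2, 17] → sum 35
[2, 17, 6] → sum 25
[17, 6, 2] → sum 25
[6, 2, 10] → sum 18
[2, 10, 18] → sum 30
[10, 18, 16] → sum 44  > 39 ✓
[18, 16, 8] → sum 42  > 39 ✓
[16, 8, 20] → sum 44  > 39 ✓
[8, 20, 14] → sum 42  > 39 ✓
[20, 14, 11] → sum 45  > 39 ✓
[14, 11, 12] → sum 37
[11, 12, 4] → sum 27
8 windows satisfy the condition.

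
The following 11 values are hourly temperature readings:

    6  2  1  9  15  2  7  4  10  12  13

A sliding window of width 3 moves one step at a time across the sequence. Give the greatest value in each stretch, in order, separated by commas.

6, 9, 15, 15, 15, 7, 10, 12, 13

[6, 2, 1] → max 6
[2, 1, 9] → max 9
[1, 9, 15] → max 15
[9, 15, 2] → max 15
[15, 2, 7] → max 15
[2, 7, 4] → max 7
[7, 4, 10] → max 10
[4, 10, 12] → max 12
[10, 12, 13] → max 13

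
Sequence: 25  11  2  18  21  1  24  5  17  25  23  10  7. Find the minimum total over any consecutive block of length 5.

25 11 2 18 21 → sum 77
11 2 18 21 1 → sum 53
2 18 21 1 24 → sum 66
18 21 1 24 5 → sum 69
21 1 24 5 17 → sum 68
1 24 5 17 25 → sum 72
24 5 17 25 23 → sum 94
5 17 25 23 10 → sum 80
17 25 23 10 7 → sum 82
Minimum of these is 53.

53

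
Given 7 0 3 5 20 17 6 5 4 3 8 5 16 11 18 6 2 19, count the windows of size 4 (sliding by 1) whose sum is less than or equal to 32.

(7, 0, 3, 5) → sum 15  ≤ 32 ✓
(0, 3, 5, 20) → sum 28  ≤ 32 ✓
(3, 5, 20, 17) → sum 45
(5, 20, 17, 6) → sum 48
(20, 17, 6, 5) → sum 48
(17, 6, 5, 4) → sum 32  ≤ 32 ✓
(6, 5, 4, 3) → sum 18  ≤ 32 ✓
(5, 4, 3, 8) → sum 20  ≤ 32 ✓
(4, 3, 8, 5) → sum 20  ≤ 32 ✓
(3, 8, 5, 16) → sum 32  ≤ 32 ✓
(8, 5, 16, 11) → sum 40
(5, 16, 11, 18) → sum 50
(16, 11, 18, 6) → sum 51
(11, 18, 6, 2) → sum 37
(18, 6, 2, 19) → sum 45
7 windows satisfy the condition.

7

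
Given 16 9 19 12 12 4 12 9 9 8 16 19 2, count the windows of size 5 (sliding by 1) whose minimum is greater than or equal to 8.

3

16 9 19 12 12 → min 9  ≥ 8 ✓
9 19 12 12 4 → min 4
19 12 12 4 12 → min 4
12 12 4 12 9 → min 4
12 4 12 9 9 → min 4
4 12 9 9 8 → min 4
12 9 9 8 16 → min 8  ≥ 8 ✓
9 9 8 16 19 → min 8  ≥ 8 ✓
9 8 16 19 2 → min 2
3 windows satisfy the condition.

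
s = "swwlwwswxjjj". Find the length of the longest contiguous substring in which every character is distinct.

add s: [s] len 1
add w: [s, w] len 2
add w (repeat w, move left end past it): [w] len 1
add l: [w, l] len 2
add w (repeat w, move left end past it): [l, w] len 2
add w (repeat w, move left end past it): [w] len 1
add s: [w, s] len 2
add w (repeat w, move left end past it): [s, w] len 2
add x: [s, w, x] len 3
add j: [s, w, x, j] len 4
add j (repeat j, move left end past it): [j] len 1
add j (repeat j, move left end past it): [j] len 1
Longest all-distinct length: 4.

4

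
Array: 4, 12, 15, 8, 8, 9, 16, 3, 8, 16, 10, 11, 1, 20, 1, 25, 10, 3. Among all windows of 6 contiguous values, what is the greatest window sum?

68

[4, 12, 15, 8, 8, 9] → sum 56
[12, 15, 8, 8, 9, 16] → sum 68
[15, 8, 8, 9, 16, 3] → sum 59
[8, 8, 9, 16, 3, 8] → sum 52
[8, 9, 16, 3, 8, 16] → sum 60
[9, 16, 3, 8, 16, 10] → sum 62
[16, 3, 8, 16, 10, 11] → sum 64
[3, 8, 16, 10, 11, 1] → sum 49
[8, 16, 10, 11, 1, 20] → sum 66
[16, 10, 11, 1, 20, 1] → sum 59
[10, 11, 1, 20, 1, 25] → sum 68
[11, 1, 20, 1, 25, 10] → sum 68
[1, 20, 1, 25, 10, 3] → sum 60
Greatest of these is 68.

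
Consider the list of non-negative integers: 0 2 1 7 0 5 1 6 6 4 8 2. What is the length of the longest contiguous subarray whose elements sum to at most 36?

10

→ 0: sum 0, len 1
→ 2: sum 2, len 2
→ 1: sum 3, len 3
→ 7: sum 10, len 4
→ 0: sum 10, len 5
→ 5: sum 15, len 6
→ 1: sum 16, len 7
→ 6: sum 22, len 8
→ 6: sum 28, len 9
→ 4: sum 32, len 10
→ 8 (dropped 0, 2, 1, 7): sum 30, len 7
→ 2: sum 32, len 8
Longest length seen: 10.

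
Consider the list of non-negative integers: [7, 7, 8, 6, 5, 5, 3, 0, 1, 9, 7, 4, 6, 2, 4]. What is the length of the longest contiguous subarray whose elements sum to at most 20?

Extend to the right; shrink from the left whenever the sum exceeds 20:
[7] sum 7 len 1
[7, 7] sum 14 len 2
[7, 8] sum 15 len 2
[8, 6] sum 14 len 2
[8, 6, 5] sum 19 len 3
[6, 5, 5] sum 16 len 3
[6, 5, 5, 3] sum 19 len 4
[6, 5, 5, 3, 0] sum 19 len 5
[6, 5, 5, 3, 0, 1] sum 20 len 6
[5, 3, 0, 1, 9] sum 18 len 5
[3, 0, 1, 9, 7] sum 20 len 5
[9, 7, 4] sum 20 len 3
[7, 4, 6] sum 17 len 3
[7, 4, 6, 2] sum 19 len 4
[4, 6, 2, 4] sum 16 len 4
Longest length seen: 6.

6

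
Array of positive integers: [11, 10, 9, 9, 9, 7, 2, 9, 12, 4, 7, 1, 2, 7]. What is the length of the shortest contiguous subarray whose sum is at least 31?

4

add 11: running sum 11 < 31
add 10: running sum 21 < 31
add 9: running sum 30 < 31
end 3: [11, 10, 9, 9] sum 39, len 4
end 4: [10, 9, 9, 9] sum 37, len 4
end 5: [9, 9, 9, 7] sum 34, len 4
end 6: [9, 9, 9, 7, 2] sum 36, len 5
end 7: [9, 9, 7, 2, 9] sum 36, len 5
end 8: [9, 7, 2, 9, 12] sum 39, len 5
end 9: [7, 2, 9, 12, 4] sum 34, len 5
end 10: [9, 12, 4, 7] sum 32, len 4
end 11: [9, 12, 4, 7, 1] sum 33, len 5
end 12: [9, 12, 4, 7, 1, 2] sum 35, len 6
end 13: [12, 4, 7, 1, 2, 7] sum 33, len 6
Shortest qualifying length: 4.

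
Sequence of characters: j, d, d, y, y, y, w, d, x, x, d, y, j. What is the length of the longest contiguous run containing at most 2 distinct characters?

5

Extend right; when distinct count exceeds 2, shrink from the left:
add j: window [j] (1 distinct), len 1
add d: window [j, d] (2 distinct), len 2
add d: window [j, d, d] (2 distinct), len 3
add y: window [d, d, y] (2 distinct), len 3
add y: window [d, d, y, y] (2 distinct), len 4
add y: window [d, d, y, y, y] (2 distinct), len 5
add w: window [y, y, y, w] (2 distinct), len 4
add d: window [w, d] (2 distinct), len 2
add x: window [d, x] (2 distinct), len 2
add x: window [d, x, x] (2 distinct), len 3
add d: window [d, x, x, d] (2 distinct), len 4
add y: window [d, y] (2 distinct), len 2
add j: window [y, j] (2 distinct), len 2
Longest length with ≤2 distinct: 5.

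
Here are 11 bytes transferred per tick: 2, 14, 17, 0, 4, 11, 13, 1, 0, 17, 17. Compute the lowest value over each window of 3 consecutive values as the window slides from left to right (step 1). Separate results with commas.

(2, 14, 17) → min 2
(14, 17, 0) → min 0
(17, 0, 4) → min 0
(0, 4, 11) → min 0
(4, 11, 13) → min 4
(11, 13, 1) → min 1
(13, 1, 0) → min 0
(1, 0, 17) → min 0
(0, 17, 17) → min 0

2, 0, 0, 0, 4, 1, 0, 0, 0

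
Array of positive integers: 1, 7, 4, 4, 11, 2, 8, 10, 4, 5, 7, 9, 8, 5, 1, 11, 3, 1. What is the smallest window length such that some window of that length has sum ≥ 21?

add 1: running sum 1 < 21
add 7: running sum 8 < 21
add 4: running sum 12 < 21
add 4: running sum 16 < 21
add 11: shortest ending here [7, 4, 4, 11] sum 26, len 4
add 2: shortest ending here [4, 4, 11, 2] sum 21, len 4
add 8: shortest ending here [11, 2, 8] sum 21, len 3
add 10: shortest ending here [11, 2, 8, 10] sum 31, len 4
add 4: shortest ending here [8, 10, 4] sum 22, len 3
add 5: shortest ending here [8, 10, 4, 5] sum 27, len 4
add 7: shortest ending here [10, 4, 5, 7] sum 26, len 4
add 9: shortest ending here [5, 7, 9] sum 21, len 3
add 8: shortest ending here [7, 9, 8] sum 24, len 3
add 5: shortest ending here [9, 8, 5] sum 22, len 3
add 1: shortest ending here [9, 8, 5, 1] sum 23, len 4
add 11: shortest ending here [8, 5, 1, 11] sum 25, len 4
add 3: shortest ending here [8, 5, 1, 11, 3] sum 28, len 5
add 1: shortest ending here [5, 1, 11, 3, 1] sum 21, len 5
Shortest qualifying length: 3.

3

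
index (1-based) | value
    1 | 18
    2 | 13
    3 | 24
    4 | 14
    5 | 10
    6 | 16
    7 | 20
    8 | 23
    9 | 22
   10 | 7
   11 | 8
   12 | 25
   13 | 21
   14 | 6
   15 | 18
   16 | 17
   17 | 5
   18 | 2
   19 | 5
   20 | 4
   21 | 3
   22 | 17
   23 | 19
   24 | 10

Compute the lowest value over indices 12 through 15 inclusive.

Elements at indices 12..15: 25, 21, 6, 18
min(25, 21, 6, 18) = 6

6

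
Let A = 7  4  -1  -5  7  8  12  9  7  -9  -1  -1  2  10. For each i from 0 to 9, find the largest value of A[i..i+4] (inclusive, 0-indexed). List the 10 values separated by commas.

Sliding a size-5 window across the 14 values:
(7, 4, -1, -5, 7) → max 7
(4, -1, -5, 7, 8) → max 8
(-1, -5, 7, 8, 12) → max 12
(-5, 7, 8, 12, 9) → max 12
(7, 8, 12, 9, 7) → max 12
(8, 12, 9, 7, -9) → max 12
(12, 9, 7, -9, -1) → max 12
(9, 7, -9, -1, -1) → max 9
(7, -9, -1, -1, 2) → max 7
(-9, -1, -1, 2, 10) → max 10

7, 8, 12, 12, 12, 12, 12, 9, 7, 10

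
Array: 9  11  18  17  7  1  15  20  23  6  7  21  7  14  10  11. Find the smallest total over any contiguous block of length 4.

40

(9, 11, 18, 17) → sum 55
(11, 18, 17, 7) → sum 53
(18, 17, 7, 1) → sum 43
(17, 7, 1, 15) → sum 40
(7, 1, 15, 20) → sum 43
(1, 15, 20, 23) → sum 59
(15, 20, 23, 6) → sum 64
(20, 23, 6, 7) → sum 56
(23, 6, 7, 21) → sum 57
(6, 7, 21, 7) → sum 41
(7, 21, 7, 14) → sum 49
(21, 7, 14, 10) → sum 52
(7, 14, 10, 11) → sum 42
Smallest of these is 40.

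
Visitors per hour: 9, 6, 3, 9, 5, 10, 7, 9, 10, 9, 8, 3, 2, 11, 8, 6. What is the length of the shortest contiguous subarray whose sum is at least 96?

add 9: running sum 9 < 96
add 6: running sum 15 < 96
add 3: running sum 18 < 96
add 9: running sum 27 < 96
add 5: running sum 32 < 96
add 10: running sum 42 < 96
add 7: running sum 49 < 96
add 9: running sum 58 < 96
add 10: running sum 68 < 96
add 9: running sum 77 < 96
add 8: running sum 85 < 96
add 3: running sum 88 < 96
add 2: running sum 90 < 96
end 13: [9, 6, 3, 9, 5, 10, 7, 9, 10, 9, 8, 3, 2, 11] sum 101, len 14
end 14: [6, 3, 9, 5, 10, 7, 9, 10, 9, 8, 3, 2, 11, 8] sum 100, len 14
end 15: [9, 5, 10, 7, 9, 10, 9, 8, 3, 2, 11, 8, 6] sum 97, len 13
Shortest qualifying length: 13.

13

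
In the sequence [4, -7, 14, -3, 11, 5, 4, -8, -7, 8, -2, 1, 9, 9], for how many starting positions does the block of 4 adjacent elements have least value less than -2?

(4, -7, 14, -3) → min -7  < -2 ✓
(-7, 14, -3, 11) → min -7  < -2 ✓
(14, -3, 11, 5) → min -3  < -2 ✓
(-3, 11, 5, 4) → min -3  < -2 ✓
(11, 5, 4, -8) → min -8  < -2 ✓
(5, 4, -8, -7) → min -8  < -2 ✓
(4, -8, -7, 8) → min -8  < -2 ✓
(-8, -7, 8, -2) → min -8  < -2 ✓
(-7, 8, -2, 1) → min -7  < -2 ✓
(8, -2, 1, 9) → min -2
(-2, 1, 9, 9) → min -2
9 windows satisfy the condition.

9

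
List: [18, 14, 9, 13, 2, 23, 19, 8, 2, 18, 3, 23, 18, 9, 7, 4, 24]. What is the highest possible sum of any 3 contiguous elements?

Window sums for each of the 15 positions:
[18, 14, 9] → sum 41
[14, 9, 13] → sum 36
[9, 13, 2] → sum 24
[13, 2, 23] → sum 38
[2, 23, 19] → sum 44
[23, 19, 8] → sum 50
[19, 8, 2] → sum 29
[8, 2, 18] → sum 28
[2, 18, 3] → sum 23
[18, 3, 23] → sum 44
[3, 23, 18] → sum 44
[23, 18, 9] → sum 50
[18, 9, 7] → sum 34
[9, 7, 4] → sum 20
[7, 4, 24] → sum 35
Highest of these is 50.

50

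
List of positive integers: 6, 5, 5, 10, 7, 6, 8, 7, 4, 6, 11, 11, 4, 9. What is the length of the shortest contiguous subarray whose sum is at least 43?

Extend right; whenever the sum reaches 43, record the length and shrink from the left:
add 6: running sum 6 < 43
add 5: running sum 11 < 43
add 5: running sum 16 < 43
add 10: running sum 26 < 43
add 7: running sum 33 < 43
add 6: running sum 39 < 43
end 6: [6, 5, 5, 10, 7, 6, 8] sum 47, len 7
end 7: [5, 10, 7, 6, 8, 7] sum 43, len 6
end 8: [5, 10, 7, 6, 8, 7, 4] sum 47, len 7
end 9: [10, 7, 6, 8, 7, 4, 6] sum 48, len 7
end 10: [7, 6, 8, 7, 4, 6, 11] sum 49, len 7
end 11: [8, 7, 4, 6, 11, 11] sum 47, len 6
end 12: [7, 4, 6, 11, 11, 4] sum 43, len 6
end 13: [4, 6, 11, 11, 4, 9] sum 45, len 6
Shortest qualifying length: 6.

6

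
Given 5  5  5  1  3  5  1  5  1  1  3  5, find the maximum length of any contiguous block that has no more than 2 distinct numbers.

Extend right; when distinct count exceeds 2, shrink from the left:
add 5: window [5] (1 distinct), len 1
add 5: window [5, 5] (1 distinct), len 2
add 5: window [5, 5, 5] (1 distinct), len 3
add 1: window [5, 5, 5, 1] (2 distinct), len 4
add 3: window [1, 3] (2 distinct), len 2
add 5: window [3, 5] (2 distinct), len 2
add 1: window [5, 1] (2 distinct), len 2
add 5: window [5, 1, 5] (2 distinct), len 3
add 1: window [5, 1, 5, 1] (2 distinct), len 4
add 1: window [5, 1, 5, 1, 1] (2 distinct), len 5
add 3: window [1, 1, 3] (2 distinct), len 3
add 5: window [3, 5] (2 distinct), len 2
Longest length with ≤2 distinct: 5.

5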